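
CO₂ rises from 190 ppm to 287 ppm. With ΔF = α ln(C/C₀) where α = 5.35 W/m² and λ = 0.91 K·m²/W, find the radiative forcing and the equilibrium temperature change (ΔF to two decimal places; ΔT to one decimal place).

ΔF = 2.21 W/m²; ΔT = 2.0 K

CO₂: 5.35 × ln(287/190) = 5.35 × ln(1.51053) = 5.35 × 0.41246 = 2.2067 W/m².
ΔT = λ ΔF = 0.91 × 2.21 = 2.0111 K.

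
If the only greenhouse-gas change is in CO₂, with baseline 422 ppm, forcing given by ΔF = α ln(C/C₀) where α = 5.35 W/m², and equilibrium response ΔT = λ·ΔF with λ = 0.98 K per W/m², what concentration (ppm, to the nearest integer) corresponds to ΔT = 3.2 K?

C ≈ 777 ppm

Required forcing: ΔF = ΔT/λ = 3.2/0.98 = 3.2653 W/m².
Then ln(C/422) = ΔF/5.35 = 3.2653/5.35 = 0.61034.
So C = 422 × e^0.61034 = 422 × 1.84106 = 776.93 ppm.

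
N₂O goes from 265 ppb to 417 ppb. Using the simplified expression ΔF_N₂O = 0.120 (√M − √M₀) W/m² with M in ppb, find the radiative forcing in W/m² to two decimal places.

ΔF = 0.50 W/m²

N₂O: 0.120 × (√417 − √265) = 0.120 × (20.4206 − 16.2788) = 0.120 × 4.1418 = 0.4970 W/m².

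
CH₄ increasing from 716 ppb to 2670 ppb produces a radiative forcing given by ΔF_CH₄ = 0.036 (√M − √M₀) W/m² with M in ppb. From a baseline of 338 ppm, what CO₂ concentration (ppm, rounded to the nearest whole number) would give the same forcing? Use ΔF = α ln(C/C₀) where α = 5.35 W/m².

CH₄ forcing: 0.036 × (√2670 − √716) = 0.036 × (51.6720 − 26.7582) = 0.036 × 24.9138 = 0.89690 W/m².
Set 5.35 ln(C/338) = 0.89690: ln(C/338) = 0.89690/5.35 = 0.16764, so C = 338 × e^0.16764 = 338 × 1.18251 = 399.69 ppm.

C ≈ 400 ppm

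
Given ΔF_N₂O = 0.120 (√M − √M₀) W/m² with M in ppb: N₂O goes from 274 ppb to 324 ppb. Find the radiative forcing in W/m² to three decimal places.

ΔF = 0.174 W/m²

N₂O: 0.120 × (√324 − √274) = 0.120 × (18.0000 − 16.5529) = 0.120 × 1.4471 = 0.1737 W/m².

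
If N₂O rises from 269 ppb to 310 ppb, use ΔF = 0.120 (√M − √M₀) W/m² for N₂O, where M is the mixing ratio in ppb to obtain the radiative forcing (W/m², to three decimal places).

N₂O: 0.120 × (√310 − √269) = 0.120 × (17.6068 − 16.4012) = 0.120 × 1.2056 = 0.1447 W/m².

ΔF = 0.145 W/m²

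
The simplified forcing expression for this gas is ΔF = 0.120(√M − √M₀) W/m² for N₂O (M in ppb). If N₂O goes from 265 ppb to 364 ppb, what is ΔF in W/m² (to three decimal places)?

ΔF = 0.336 W/m²

N₂O: 0.120 × (√364 − √265) = 0.120 × (19.0788 − 16.2788) = 0.120 × 2.8000 = 0.3360 W/m².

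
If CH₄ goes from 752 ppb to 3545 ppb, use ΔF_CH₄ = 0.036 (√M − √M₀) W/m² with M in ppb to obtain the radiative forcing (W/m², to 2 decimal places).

ΔF = 1.16 W/m²

CH₄: 0.036 × (√3545 − √752) = 0.036 × (59.5399 − 27.4226) = 0.036 × 32.1173 = 1.1562 W/m².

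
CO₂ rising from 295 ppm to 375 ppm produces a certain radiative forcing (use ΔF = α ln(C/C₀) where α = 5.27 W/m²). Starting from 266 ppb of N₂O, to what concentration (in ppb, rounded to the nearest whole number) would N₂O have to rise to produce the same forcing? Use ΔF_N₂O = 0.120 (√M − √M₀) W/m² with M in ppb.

M ≈ 721 ppb

CO₂ forcing: 5.27 × ln(375/295) = 5.27 × 0.239951 = 1.26454 W/m².
Set 0.120(√M − √266) = 1.26454: √M = 1.26454/0.120 + √266 = 10.5378 + 16.3095 = 26.8473.
M = (26.8473)² = 720.78 ppb.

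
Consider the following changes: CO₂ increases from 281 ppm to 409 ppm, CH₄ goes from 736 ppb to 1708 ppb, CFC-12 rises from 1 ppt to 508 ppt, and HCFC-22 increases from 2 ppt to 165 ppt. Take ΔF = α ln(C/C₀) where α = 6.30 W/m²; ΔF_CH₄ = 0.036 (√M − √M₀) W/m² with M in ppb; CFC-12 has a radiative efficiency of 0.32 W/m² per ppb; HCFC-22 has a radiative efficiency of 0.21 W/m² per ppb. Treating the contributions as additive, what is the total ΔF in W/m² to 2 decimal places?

ΔF = 3.07 W/m²

CO₂: 6.30 × ln(409/281) = 6.30 × ln(1.45552) = 6.30 × 0.37536 = 2.3648 W/m².
CH₄: 0.036 × (√1708 − √736) = 0.036 × (41.3280 − 27.1293) = 0.036 × 14.1987 = 0.5112 W/m².
CFC-12: Δ = 508 − 1 = 507 ppt = 0.507 ppb; ΔF = 0.32 × 0.507 = 0.1622 W/m².
HCFC-22: Δ = 165 − 2 = 163 ppt = 0.163 ppb; ΔF = 0.21 × 0.163 = 0.0342 W/m².
Total ΔF = 2.3648 + 0.5112 + 0.1622 + 0.0342 = 3.0724 W/m².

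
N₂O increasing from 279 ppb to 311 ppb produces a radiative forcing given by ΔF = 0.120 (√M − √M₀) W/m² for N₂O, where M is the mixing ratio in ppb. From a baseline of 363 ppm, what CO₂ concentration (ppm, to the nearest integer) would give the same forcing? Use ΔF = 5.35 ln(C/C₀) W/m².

N₂O forcing: 0.120 × (√311 − √279) = 0.120 × (17.6352 − 16.7033) = 0.120 × 0.9319 = 0.11183 W/m².
Set 5.35 ln(C/363) = 0.11183: ln(C/363) = 0.11183/5.35 = 0.02090, so C = 363 × e^0.02090 = 363 × 1.02112 = 370.67 ppm.

C ≈ 371 ppm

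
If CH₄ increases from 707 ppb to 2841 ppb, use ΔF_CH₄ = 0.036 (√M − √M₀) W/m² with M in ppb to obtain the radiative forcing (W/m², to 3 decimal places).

CH₄: 0.036 × (√2841 − √707) = 0.036 × (53.3010 − 26.5895) = 0.036 × 26.7115 = 0.9616 W/m².

ΔF = 0.962 W/m²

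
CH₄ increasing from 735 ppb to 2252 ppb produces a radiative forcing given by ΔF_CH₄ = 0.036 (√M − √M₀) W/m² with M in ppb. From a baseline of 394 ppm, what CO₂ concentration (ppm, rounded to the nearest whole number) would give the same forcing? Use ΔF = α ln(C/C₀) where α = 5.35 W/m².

CH₄ forcing: 0.036 × (√2252 − √735) = 0.036 × (47.4552 − 27.1109) = 0.036 × 20.3443 = 0.73239 W/m².
Set 5.35 ln(C/394) = 0.73239: ln(C/394) = 0.73239/5.35 = 0.13690, so C = 394 × e^0.13690 = 394 × 1.14671 = 451.80 ppm.

C ≈ 452 ppm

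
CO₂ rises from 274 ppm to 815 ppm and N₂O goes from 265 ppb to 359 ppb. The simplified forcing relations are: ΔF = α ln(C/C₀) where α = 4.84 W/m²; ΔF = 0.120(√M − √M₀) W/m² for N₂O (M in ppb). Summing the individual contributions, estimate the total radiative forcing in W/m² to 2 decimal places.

ΔF = 5.60 W/m²

CO₂: 4.84 × ln(815/274) = 4.84 × ln(2.97445) = 4.84 × 1.09006 = 5.2759 W/m².
N₂O: 0.120 × (√359 − √265) = 0.120 × (18.9473 − 16.2788) = 0.120 × 2.6685 = 0.3202 W/m².
Total ΔF = 5.2759 + 0.3202 = 5.5961 W/m².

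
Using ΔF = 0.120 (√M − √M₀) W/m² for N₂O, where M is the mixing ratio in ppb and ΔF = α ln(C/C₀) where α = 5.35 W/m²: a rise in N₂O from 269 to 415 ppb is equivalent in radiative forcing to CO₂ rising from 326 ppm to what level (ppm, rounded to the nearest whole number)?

N₂O forcing: 0.120 × (√415 − √269) = 0.120 × (20.3715 − 16.4012) = 0.120 × 3.9703 = 0.47644 W/m².
Set 5.35 ln(C/326) = 0.47644: ln(C/326) = 0.47644/5.35 = 0.08905, so C = 326 × e^0.08905 = 326 × 1.09314 = 356.36 ppm.

C ≈ 356 ppm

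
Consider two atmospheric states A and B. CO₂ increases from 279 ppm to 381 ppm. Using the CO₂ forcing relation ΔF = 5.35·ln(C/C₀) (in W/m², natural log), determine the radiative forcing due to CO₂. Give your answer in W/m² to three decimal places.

CO₂ absorption bands are partially saturated, so forcing scales with the logarithm of the concentration ratio.
CO₂: 5.35 × ln(381/279) = 5.35 × ln(1.36559) = 5.35 × 0.31159 = 1.6670 W/m².

ΔF = 1.667 W/m²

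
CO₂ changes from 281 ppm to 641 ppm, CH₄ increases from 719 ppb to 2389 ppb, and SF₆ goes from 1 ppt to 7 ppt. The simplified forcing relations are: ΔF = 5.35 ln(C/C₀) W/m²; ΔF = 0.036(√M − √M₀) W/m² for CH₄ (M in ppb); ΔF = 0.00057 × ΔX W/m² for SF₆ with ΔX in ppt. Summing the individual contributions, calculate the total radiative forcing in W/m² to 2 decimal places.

ΔF = 5.21 W/m²

CO₂: 5.35 × ln(641/281) = 5.35 × ln(2.28114) = 5.35 × 0.82468 = 4.4120 W/m².
CH₄: 0.036 × (√2389 − √719) = 0.036 × (48.8774 − 26.8142) = 0.036 × 22.0632 = 0.7943 W/m².
SF₆: ΔF = 0.00057 × (7 − 1) = 0.00057 × 6 = 0.0034 W/m².
Total ΔF = 4.4120 + 0.7943 + 0.0034 = 5.2097 W/m².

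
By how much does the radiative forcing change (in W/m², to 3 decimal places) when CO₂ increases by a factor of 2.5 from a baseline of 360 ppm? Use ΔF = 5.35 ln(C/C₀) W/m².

ΔF = 4.902 W/m²

Because the forcing depends only on the ratio C/C₀, the initial concentration does not enter.
ΔF = 5.35 × ln(2.5) = 5.35 × 0.91629 = 4.9022 W/m².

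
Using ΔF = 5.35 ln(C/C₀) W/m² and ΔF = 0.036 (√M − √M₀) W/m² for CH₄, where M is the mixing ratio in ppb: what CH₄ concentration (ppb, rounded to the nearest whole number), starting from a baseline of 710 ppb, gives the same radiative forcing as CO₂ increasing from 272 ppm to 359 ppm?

CO₂ forcing: 5.35 × ln(359/272) = 5.35 × 0.277520 = 1.48473 W/m².
Set 0.036(√M − √710) = 1.48473: √M = 1.48473/0.036 + √710 = 41.2425 + 26.6458 = 67.8883.
M = (67.8883)² = 4608.82 ppb.

M ≈ 4609 ppb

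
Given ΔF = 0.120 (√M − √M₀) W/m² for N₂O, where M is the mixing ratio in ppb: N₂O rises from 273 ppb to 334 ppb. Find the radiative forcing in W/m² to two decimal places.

N₂O: 0.120 × (√334 − √273) = 0.120 × (18.2757 − 16.5227) = 0.120 × 1.7530 = 0.2104 W/m².

ΔF = 0.21 W/m²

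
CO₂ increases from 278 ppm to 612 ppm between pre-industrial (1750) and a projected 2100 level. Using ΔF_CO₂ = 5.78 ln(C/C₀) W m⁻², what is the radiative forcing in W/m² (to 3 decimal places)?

ΔF = 4.561 W/m²

CO₂: 5.78 × ln(612/278) = 5.78 × ln(2.20144) = 5.78 × 0.78911 = 4.5611 W/m².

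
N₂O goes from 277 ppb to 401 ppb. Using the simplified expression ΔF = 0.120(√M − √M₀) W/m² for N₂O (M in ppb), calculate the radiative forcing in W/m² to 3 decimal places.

ΔF = 0.406 W/m²

N₂O: 0.120 × (√401 − √277) = 0.120 × (20.0250 − 16.6433) = 0.120 × 3.3817 = 0.4058 W/m².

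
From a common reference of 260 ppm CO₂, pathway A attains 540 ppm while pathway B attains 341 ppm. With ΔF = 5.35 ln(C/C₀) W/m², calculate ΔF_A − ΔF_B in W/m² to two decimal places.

ΔF_A − ΔF_B = 2.46 W/m²

ΔF_A = 5.35 ln(540/260) = 5.35 × 0.73089 = 3.9103 W/m².
ΔF_B = 5.35 ln(341/260) = 5.35 × 0.27120 = 1.4509 W/m².
Difference: 3.9103 − 1.4509 = 2.4594 W/m².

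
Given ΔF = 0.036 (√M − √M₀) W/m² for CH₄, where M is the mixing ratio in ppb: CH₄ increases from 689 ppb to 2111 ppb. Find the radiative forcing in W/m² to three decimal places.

CH₄: 0.036 × (√2111 − √689) = 0.036 × (45.9456 − 26.2488) = 0.036 × 19.6968 = 0.7091 W/m².

ΔF = 0.709 W/m²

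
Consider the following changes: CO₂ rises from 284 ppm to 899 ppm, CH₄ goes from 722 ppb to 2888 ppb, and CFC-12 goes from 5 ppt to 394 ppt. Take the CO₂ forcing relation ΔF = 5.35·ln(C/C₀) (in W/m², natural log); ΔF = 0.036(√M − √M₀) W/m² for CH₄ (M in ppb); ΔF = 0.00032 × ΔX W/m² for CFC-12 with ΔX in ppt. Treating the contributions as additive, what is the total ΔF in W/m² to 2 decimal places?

ΔF = 7.26 W/m²

CO₂: 5.35 × ln(899/284) = 5.35 × ln(3.16549) = 5.35 × 1.15231 = 6.1649 W/m².
CH₄: 0.036 × (√2888 − √722) = 0.036 × (53.7401 − 26.8701) = 0.036 × 26.8700 = 0.9673 W/m².
CFC-12: ΔF = 0.00032 × (394 − 5) = 0.00032 × 389 = 0.1245 W/m².
Total ΔF = 6.1649 + 0.9673 + 0.1245 = 7.2567 W/m².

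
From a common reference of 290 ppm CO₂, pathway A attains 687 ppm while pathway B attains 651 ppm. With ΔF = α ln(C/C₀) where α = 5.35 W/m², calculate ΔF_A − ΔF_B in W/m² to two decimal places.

ΔF_A − ΔF_B = 0.29 W/m²

ΔF_A = 5.35 ln(687/290) = 5.35 × 0.86245 = 4.6141 W/m².
ΔF_B = 5.35 ln(651/290) = 5.35 × 0.80863 = 4.3262 W/m².
Difference: 4.6141 − 4.3262 = 0.2879 W/m².
(Equivalently, ΔF_A − ΔF_B = 5.35 ln(687/651) = 5.35 × 0.05382 = 0.2879 W/m².)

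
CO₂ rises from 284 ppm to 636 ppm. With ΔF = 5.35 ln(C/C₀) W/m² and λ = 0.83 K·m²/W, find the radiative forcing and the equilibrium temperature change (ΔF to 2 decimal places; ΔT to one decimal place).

CO₂: 5.35 × ln(636/284) = 5.35 × ln(2.23944) = 5.35 × 0.80623 = 4.3133 W/m².
ΔT = λ ΔF = 0.83 × 4.31 = 3.5773 K.

ΔF = 4.31 W/m²; ΔT = 3.6 K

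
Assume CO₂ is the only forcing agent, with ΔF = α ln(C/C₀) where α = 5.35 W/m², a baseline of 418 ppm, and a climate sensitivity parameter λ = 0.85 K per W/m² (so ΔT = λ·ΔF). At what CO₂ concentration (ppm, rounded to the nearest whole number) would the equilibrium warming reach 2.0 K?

Required forcing: ΔF = ΔT/λ = 2.0/0.85 = 2.3529 W/m².
Then ln(C/418) = ΔF/5.35 = 2.3529/5.35 = 0.43979.
So C = 418 × e^0.43979 = 418 × 1.55238 = 648.89 ppm.

C ≈ 649 ppm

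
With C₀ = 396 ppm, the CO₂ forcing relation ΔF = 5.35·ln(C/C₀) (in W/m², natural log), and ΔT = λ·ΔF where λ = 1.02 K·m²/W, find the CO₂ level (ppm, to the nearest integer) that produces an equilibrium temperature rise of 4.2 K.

C ≈ 855 ppm

Required forcing: ΔF = ΔT/λ = 4.2/1.02 = 4.1176 W/m².
Then ln(C/396) = ΔF/5.35 = 4.1176/5.35 = 0.76964.
So C = 396 × e^0.76964 = 396 × 2.15899 = 854.96 ppm.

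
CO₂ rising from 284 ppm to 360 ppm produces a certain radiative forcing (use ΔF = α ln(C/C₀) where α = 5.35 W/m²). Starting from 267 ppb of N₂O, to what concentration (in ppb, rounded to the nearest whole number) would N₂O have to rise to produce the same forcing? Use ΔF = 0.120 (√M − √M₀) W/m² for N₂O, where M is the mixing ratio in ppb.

CO₂ forcing: 5.35 × ln(360/284) = 5.35 × 0.237130 = 1.26865 W/m².
Set 0.120(√M − √267) = 1.26865: √M = 1.26865/0.120 + √267 = 10.5721 + 16.3401 = 26.9122.
M = (26.9122)² = 724.27 ppb.

M ≈ 724 ppb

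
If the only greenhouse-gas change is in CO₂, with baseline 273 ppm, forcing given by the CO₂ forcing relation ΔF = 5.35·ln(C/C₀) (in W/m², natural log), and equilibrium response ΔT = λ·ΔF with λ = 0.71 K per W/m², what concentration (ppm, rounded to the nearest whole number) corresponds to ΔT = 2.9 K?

C ≈ 586 ppm

Required forcing: ΔF = ΔT/λ = 2.9/0.71 = 4.0845 W/m².
Then ln(C/273) = ΔF/5.35 = 4.0845/5.35 = 0.76346.
So C = 273 × e^0.76346 = 273 × 2.14569 = 585.77 ppm.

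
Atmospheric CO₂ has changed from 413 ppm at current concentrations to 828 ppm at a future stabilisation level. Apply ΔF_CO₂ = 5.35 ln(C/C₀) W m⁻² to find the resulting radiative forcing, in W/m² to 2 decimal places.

CO₂ absorption bands are partially saturated, so forcing scales with the logarithm of the concentration ratio.
CO₂: 5.35 × ln(828/413) = 5.35 × ln(2.00484) = 5.35 × 0.69556 = 3.7212 W/m².

ΔF = 3.72 W/m²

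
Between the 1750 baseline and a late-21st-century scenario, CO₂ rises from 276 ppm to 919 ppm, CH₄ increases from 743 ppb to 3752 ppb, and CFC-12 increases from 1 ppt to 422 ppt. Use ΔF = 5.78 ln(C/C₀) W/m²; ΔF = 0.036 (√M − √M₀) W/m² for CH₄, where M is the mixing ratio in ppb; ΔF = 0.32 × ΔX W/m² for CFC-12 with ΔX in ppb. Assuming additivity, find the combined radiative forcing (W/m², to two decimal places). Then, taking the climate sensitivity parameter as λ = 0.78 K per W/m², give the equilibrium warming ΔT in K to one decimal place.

ΔF = 8.31 W/m²; ΔT = 6.5 K

CO₂: 5.78 × ln(919/276) = 5.78 × ln(3.32971) = 5.78 × 1.20289 = 6.9527 W/m².
CH₄: 0.036 × (√3752 − √743) = 0.036 × (61.2536 − 27.2580) = 0.036 × 33.9956 = 1.2238 W/m².
CFC-12: Δ = 422 − 1 = 421 ppt = 0.421 ppb; ΔF = 0.32 × 0.421 = 0.1347 W/m².
Total ΔF = 6.9527 + 1.2238 + 0.1347 = 8.3112 W/m².
ΔT = λ ΔF = 0.78 × 8.31 = 6.4818 K.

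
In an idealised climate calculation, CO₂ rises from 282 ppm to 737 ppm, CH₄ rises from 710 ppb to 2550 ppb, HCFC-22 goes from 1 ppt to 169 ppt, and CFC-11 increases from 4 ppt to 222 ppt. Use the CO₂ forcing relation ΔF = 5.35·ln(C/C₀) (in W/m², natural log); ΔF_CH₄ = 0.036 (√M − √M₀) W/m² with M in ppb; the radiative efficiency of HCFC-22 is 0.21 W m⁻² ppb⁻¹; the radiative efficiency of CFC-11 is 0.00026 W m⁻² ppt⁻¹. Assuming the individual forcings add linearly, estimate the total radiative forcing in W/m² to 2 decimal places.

CO₂: 5.35 × ln(737/282) = 5.35 × ln(2.61348) = 5.35 × 0.96068 = 5.1396 W/m².
CH₄: 0.036 × (√2550 − √710) = 0.036 × (50.4975 − 26.6458) = 0.036 × 23.8517 = 0.8587 W/m².
HCFC-22: Δ = 169 − 1 = 168 ppt = 0.168 ppb; ΔF = 0.21 × 0.168 = 0.0353 W/m².
CFC-11: ΔF = 0.00026 × (222 − 4) = 0.00026 × 218 = 0.0567 W/m².
Total ΔF = 5.1396 + 0.8587 + 0.0353 + 0.0567 = 6.0903 W/m².

ΔF = 6.09 W/m²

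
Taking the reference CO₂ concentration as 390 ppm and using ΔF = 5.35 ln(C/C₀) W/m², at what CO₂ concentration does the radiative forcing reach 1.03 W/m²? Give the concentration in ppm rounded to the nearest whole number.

Set 5.35 ln(C/390) = 1.03, so ln(C/390) = 1.03/5.35 = 0.19252.
Then C/390 = e^0.19252 = 1.21230, giving C = 390 × 1.21230 = 472.80 ppm.

C ≈ 473 ppm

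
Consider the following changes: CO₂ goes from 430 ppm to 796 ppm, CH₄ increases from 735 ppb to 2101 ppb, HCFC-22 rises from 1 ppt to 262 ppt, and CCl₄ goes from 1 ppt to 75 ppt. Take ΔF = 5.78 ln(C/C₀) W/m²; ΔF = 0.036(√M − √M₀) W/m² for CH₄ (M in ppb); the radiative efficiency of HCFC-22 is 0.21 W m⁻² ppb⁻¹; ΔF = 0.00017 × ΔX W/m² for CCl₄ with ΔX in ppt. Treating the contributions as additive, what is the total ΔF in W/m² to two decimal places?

ΔF = 4.30 W/m²

CO₂: 5.78 × ln(796/430) = 5.78 × ln(1.85116) = 5.78 × 0.61581 = 3.5594 W/m².
CH₄: 0.036 × (√2101 − √735) = 0.036 × (45.8367 − 27.1109) = 0.036 × 18.7258 = 0.6741 W/m².
HCFC-22: Δ = 262 − 1 = 261 ppt = 0.261 ppb; ΔF = 0.21 × 0.261 = 0.0548 W/m².
CCl₄: ΔF = 0.00017 × (75 − 1) = 0.00017 × 74 = 0.0126 W/m².
Total ΔF = 3.5594 + 0.6741 + 0.0548 + 0.0126 = 4.3009 W/m².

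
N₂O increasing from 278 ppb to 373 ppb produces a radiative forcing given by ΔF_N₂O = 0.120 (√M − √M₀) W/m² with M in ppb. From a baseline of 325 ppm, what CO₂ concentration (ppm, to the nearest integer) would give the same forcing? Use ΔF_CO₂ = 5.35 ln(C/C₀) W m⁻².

N₂O forcing: 0.120 × (√373 − √278) = 0.120 × (19.3132 − 16.6733) = 0.120 × 2.6399 = 0.31679 W/m².
Set 5.35 ln(C/325) = 0.31679: ln(C/325) = 0.31679/5.35 = 0.05921, so C = 325 × e^0.05921 = 325 × 1.06100 = 344.83 ppm.

C ≈ 345 ppm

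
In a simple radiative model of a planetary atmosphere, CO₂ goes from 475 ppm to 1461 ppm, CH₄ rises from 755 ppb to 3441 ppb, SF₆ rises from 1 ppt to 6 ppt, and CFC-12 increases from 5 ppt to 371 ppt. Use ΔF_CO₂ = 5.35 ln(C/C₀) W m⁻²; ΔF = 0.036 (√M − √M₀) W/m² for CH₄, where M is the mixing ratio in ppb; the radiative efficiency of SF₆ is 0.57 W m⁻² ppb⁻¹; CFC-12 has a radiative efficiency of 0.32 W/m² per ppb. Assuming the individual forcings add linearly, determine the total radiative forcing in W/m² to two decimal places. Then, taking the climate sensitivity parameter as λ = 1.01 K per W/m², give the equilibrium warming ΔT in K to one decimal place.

CO₂: 5.35 × ln(1461/475) = 5.35 × ln(3.07579) = 5.35 × 1.12356 = 6.0110 W/m².
CH₄: 0.036 × (√3441 − √755) = 0.036 × (58.6600 − 27.4773) = 0.036 × 31.1827 = 1.1226 W/m².
SF₆: Δ = 6 − 1 = 5 ppt = 0.005 ppb; ΔF = 0.57 × 0.005 = 0.0029 W/m².
CFC-12: Δ = 371 − 5 = 366 ppt = 0.366 ppb; ΔF = 0.32 × 0.366 = 0.1171 W/m².
Total ΔF = 6.0110 + 1.1226 + 0.0029 + 0.1171 = 7.2536 W/m².
ΔT = λ ΔF = 1.01 × 7.25 = 7.3225 K.

ΔF = 7.25 W/m²; ΔT = 7.3 K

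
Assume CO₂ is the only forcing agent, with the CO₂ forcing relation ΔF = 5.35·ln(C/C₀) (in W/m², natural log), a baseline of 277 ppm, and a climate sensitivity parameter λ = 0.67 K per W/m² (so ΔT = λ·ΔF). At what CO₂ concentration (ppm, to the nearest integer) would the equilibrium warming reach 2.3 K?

C ≈ 526 ppm

Required forcing: ΔF = ΔT/λ = 2.3/0.67 = 3.4328 W/m².
Then ln(C/277) = ΔF/5.35 = 3.4328/5.35 = 0.64164.
So C = 277 × e^0.64164 = 277 × 1.89959 = 526.19 ppm.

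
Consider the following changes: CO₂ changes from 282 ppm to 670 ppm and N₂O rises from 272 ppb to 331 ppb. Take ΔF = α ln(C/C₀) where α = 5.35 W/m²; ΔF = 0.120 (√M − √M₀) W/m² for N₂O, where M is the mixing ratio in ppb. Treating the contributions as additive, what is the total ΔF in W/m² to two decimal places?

ΔF = 4.83 W/m²

CO₂: 5.35 × ln(670/282) = 5.35 × ln(2.37589) = 5.35 × 0.86537 = 4.6297 W/m².
N₂O: 0.120 × (√331 − √272) = 0.120 × (18.1934 − 16.4924) = 0.120 × 1.7010 = 0.2041 W/m².
Total ΔF = 4.6297 + 0.2041 = 4.8338 W/m².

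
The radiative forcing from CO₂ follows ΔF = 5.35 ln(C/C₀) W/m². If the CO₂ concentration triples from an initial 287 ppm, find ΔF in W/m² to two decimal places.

Because the forcing depends only on the ratio C/C₀, the initial concentration does not enter.
ΔF = 5.35 × ln(3) = 5.35 × 1.09861 = 5.8776 W/m².

ΔF = 5.88 W/m²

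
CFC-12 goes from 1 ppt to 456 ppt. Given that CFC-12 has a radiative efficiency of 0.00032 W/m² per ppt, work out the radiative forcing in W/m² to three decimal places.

ΔF = 0.146 W/m²

CFC-12: ΔF = 0.00032 × (456 − 1) = 0.00032 × 455 = 0.1456 W/m².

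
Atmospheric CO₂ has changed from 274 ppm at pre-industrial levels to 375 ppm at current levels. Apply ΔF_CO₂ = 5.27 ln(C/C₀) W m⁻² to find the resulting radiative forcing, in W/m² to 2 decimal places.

ΔF = 1.65 W/m²

CO₂: 5.27 × ln(375/274) = 5.27 × ln(1.36861) = 5.27 × 0.31380 = 1.6537 W/m².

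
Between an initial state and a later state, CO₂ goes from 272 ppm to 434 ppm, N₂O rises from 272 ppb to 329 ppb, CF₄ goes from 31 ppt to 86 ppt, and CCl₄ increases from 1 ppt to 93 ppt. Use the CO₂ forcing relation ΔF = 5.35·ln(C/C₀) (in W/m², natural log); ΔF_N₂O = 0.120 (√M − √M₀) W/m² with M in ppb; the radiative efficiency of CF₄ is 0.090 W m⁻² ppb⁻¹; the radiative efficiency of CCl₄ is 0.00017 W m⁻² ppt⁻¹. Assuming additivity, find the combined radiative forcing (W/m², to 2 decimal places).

CO₂: 5.35 × ln(434/272) = 5.35 × ln(1.59559) = 5.35 × 0.46724 = 2.4997 W/m².
N₂O: 0.120 × (√329 − √272) = 0.120 × (18.1384 − 16.4924) = 0.120 × 1.6460 = 0.1975 W/m².
CF₄: Δ = 86 − 31 = 55 ppt = 0.055 ppb; ΔF = 0.090 × 0.055 = 0.0050 W/m².
CCl₄: ΔF = 0.00017 × (93 − 1) = 0.00017 × 92 = 0.0156 W/m².
Total ΔF = 2.4997 + 0.1975 + 0.0050 + 0.0156 = 2.7178 W/m².

ΔF = 2.72 W/m²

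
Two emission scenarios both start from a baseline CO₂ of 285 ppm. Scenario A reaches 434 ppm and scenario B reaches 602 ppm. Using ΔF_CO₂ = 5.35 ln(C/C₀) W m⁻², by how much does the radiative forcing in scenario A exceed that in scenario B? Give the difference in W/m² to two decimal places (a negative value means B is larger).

ΔF_A − ΔF_B = -1.75 W/m²

ΔF_A = 5.35 ln(434/285) = 5.35 × 0.42056 = 2.2500 W/m².
ΔF_B = 5.35 ln(602/285) = 5.35 × 0.74777 = 4.0006 W/m².
Difference: 2.2500 − 4.0006 = -1.7506 W/m².
(Equivalently, ΔF_A − ΔF_B = 5.35 ln(434/602) = 5.35 × -0.32721 = -1.7506 W/m².)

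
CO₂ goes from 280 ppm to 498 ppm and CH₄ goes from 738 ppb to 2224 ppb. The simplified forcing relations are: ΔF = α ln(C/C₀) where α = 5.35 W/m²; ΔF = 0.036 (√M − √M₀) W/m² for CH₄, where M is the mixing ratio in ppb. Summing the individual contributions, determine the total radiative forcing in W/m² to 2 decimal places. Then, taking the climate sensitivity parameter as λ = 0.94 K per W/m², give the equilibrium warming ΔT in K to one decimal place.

ΔF = 3.80 W/m²; ΔT = 3.6 K

CO₂: 5.35 × ln(498/280) = 5.35 × ln(1.77857) = 5.35 × 0.57581 = 3.0806 W/m².
CH₄: 0.036 × (√2224 − √738) = 0.036 × (47.1593 − 27.1662) = 0.036 × 19.9931 = 0.7198 W/m².
Total ΔF = 3.0806 + 0.7198 = 3.8004 W/m².
ΔT = λ ΔF = 0.94 × 3.80 = 3.5720 K.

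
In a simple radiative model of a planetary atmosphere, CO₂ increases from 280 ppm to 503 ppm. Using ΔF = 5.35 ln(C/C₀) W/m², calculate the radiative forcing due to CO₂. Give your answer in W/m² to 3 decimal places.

ΔF = 3.134 W/m²

CO₂ absorption bands are partially saturated, so forcing scales with the logarithm of the concentration ratio.
CO₂: 5.35 × ln(503/280) = 5.35 × ln(1.79643) = 5.35 × 0.58580 = 3.1340 W/m².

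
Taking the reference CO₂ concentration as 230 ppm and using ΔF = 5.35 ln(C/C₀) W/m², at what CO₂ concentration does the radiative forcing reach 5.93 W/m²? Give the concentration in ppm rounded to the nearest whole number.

Set 5.35 ln(C/230) = 5.93, so ln(C/230) = 5.93/5.35 = 1.10841.
Then C/230 = e^1.10841 = 3.02954, giving C = 230 × 3.02954 = 696.79 ppm.

C ≈ 697 ppm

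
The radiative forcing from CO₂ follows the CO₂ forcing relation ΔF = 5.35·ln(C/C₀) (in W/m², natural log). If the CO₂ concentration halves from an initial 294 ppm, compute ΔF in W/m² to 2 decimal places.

ΔF = 5.35 × ln(0.5) = 5.35 × -0.69315 = -3.7084 W/m².

ΔF = -3.71 W/m²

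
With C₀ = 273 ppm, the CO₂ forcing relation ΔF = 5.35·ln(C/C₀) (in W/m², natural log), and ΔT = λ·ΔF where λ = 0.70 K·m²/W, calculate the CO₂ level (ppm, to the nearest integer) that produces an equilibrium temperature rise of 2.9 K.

Required forcing: ΔF = ΔT/λ = 2.9/0.70 = 4.1429 W/m².
Then ln(C/273) = ΔF/5.35 = 4.1429/5.35 = 0.77437.
So C = 273 × e^0.77437 = 273 × 2.16923 = 592.20 ppm.

C ≈ 592 ppm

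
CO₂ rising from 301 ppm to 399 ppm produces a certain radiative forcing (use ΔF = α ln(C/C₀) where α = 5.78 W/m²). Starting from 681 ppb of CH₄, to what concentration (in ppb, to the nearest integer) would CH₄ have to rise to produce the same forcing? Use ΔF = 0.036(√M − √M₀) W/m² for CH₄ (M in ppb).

M ≈ 5091 ppb

CO₂ forcing: 5.78 × ln(399/301) = 5.78 × 0.281851 = 1.62910 W/m².
Set 0.036(√M − √681) = 1.62910: √M = 1.62910/0.036 + √681 = 45.2528 + 26.0960 = 71.3488.
M = (71.3488)² = 5090.65 ppb.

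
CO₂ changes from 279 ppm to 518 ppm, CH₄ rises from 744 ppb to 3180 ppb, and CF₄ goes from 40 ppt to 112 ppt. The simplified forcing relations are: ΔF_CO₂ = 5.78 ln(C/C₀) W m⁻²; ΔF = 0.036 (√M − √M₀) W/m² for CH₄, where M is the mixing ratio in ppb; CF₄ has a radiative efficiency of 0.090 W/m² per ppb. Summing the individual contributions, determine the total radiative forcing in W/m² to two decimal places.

ΔF = 4.63 W/m²

CO₂: 5.78 × ln(518/279) = 5.78 × ln(1.85663) = 5.78 × 0.61876 = 3.5764 W/m².
CH₄: 0.036 × (√3180 − √744) = 0.036 × (56.3915 − 27.2764) = 0.036 × 29.1151 = 1.0481 W/m².
CF₄: Δ = 112 − 40 = 72 ppt = 0.072 ppb; ΔF = 0.090 × 0.072 = 0.0065 W/m².
Total ΔF = 3.5764 + 1.0481 + 0.0065 = 4.6310 W/m².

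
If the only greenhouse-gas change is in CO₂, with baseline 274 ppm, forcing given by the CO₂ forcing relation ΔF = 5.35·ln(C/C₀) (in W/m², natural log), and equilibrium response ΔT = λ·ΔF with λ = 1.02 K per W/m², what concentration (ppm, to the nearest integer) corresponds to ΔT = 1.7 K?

C ≈ 374 ppm

Required forcing: ΔF = ΔT/λ = 1.7/1.02 = 1.6667 W/m².
Then ln(C/274) = ΔF/5.35 = 1.6667/5.35 = 0.31153.
So C = 274 × e^0.31153 = 274 × 1.36551 = 374.15 ppm.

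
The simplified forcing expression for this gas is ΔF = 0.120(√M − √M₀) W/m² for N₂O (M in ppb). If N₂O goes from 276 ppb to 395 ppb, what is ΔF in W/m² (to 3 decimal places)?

ΔF = 0.391 W/m²

N₂O: 0.120 × (√395 − √276) = 0.120 × (19.8746 − 16.6132) = 0.120 × 3.2614 = 0.3914 W/m².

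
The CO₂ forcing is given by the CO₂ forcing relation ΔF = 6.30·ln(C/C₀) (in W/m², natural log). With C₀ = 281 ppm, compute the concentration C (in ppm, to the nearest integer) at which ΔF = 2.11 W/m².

C ≈ 393 ppm

Set 6.30 ln(C/281) = 2.11, so ln(C/281) = 2.11/6.30 = 0.33492.
Then C/281 = e^0.33492 = 1.39783, giving C = 281 × 1.39783 = 392.79 ppm.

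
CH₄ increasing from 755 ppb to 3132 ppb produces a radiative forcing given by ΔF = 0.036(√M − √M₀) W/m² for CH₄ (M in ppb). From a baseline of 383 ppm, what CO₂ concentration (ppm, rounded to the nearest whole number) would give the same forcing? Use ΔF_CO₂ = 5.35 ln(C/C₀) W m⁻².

C ≈ 464 ppm

CH₄ forcing: 0.036 × (√3132 − √755) = 0.036 × (55.9643 − 27.4773) = 0.036 × 28.4870 = 1.02553 W/m².
Set 5.35 ln(C/383) = 1.02553: ln(C/383) = 1.02553/5.35 = 0.19169, so C = 383 × e^0.19169 = 383 × 1.21129 = 463.92 ppm.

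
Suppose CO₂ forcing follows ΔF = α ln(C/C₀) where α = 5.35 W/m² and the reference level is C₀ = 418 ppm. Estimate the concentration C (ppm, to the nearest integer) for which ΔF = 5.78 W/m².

Set 5.35 ln(C/418) = 5.78, so ln(C/418) = 5.78/5.35 = 1.08037.
Then C/418 = e^1.08037 = 2.94577, giving C = 418 × 2.94577 = 1231.33 ppm.

C ≈ 1231 ppm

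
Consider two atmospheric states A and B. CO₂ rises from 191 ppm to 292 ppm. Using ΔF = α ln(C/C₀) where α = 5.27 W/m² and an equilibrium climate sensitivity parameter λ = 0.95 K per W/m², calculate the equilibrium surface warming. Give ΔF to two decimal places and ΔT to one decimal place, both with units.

ΔF = 2.24 W/m²; ΔT = 2.1 K

CO₂: 5.27 × ln(292/191) = 5.27 × ln(1.52880) = 5.27 × 0.42448 = 2.2370 W/m².
ΔT = λ ΔF = 0.95 × 2.24 = 2.1280 K.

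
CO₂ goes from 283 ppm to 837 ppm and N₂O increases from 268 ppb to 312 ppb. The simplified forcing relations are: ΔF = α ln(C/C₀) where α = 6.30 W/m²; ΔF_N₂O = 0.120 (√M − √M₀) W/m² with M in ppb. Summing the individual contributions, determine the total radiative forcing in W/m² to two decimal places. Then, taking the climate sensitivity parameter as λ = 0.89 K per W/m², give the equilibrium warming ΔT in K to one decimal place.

CO₂: 6.30 × ln(837/283) = 6.30 × ln(2.95760) = 6.30 × 1.08438 = 6.8316 W/m².
N₂O: 0.120 × (√312 − √268) = 0.120 × (17.6635 − 16.3707) = 0.120 × 1.2928 = 0.1551 W/m².
Total ΔF = 6.8316 + 0.1551 = 6.9867 W/m².
ΔT = λ ΔF = 0.89 × 6.99 = 6.2211 K.

ΔF = 6.99 W/m²; ΔT = 6.2 K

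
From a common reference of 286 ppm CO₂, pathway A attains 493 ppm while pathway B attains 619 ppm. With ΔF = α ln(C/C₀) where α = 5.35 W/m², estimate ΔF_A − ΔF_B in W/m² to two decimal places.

ΔF_A − ΔF_B = -1.22 W/m²

ΔF_A = 5.35 ln(493/286) = 5.35 × 0.54452 = 2.9132 W/m².
ΔF_B = 5.35 ln(619/286) = 5.35 × 0.77211 = 4.1308 W/m².
Difference: 2.9132 − 4.1308 = -1.2176 W/m².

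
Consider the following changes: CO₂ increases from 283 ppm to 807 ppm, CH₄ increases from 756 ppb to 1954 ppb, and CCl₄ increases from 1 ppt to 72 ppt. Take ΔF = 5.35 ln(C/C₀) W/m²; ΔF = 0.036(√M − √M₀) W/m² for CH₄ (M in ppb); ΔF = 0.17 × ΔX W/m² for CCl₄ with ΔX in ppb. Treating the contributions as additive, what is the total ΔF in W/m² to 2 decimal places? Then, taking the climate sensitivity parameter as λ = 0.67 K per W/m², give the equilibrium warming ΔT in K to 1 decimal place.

CO₂: 5.35 × ln(807/283) = 5.35 × ln(2.85159) = 5.35 × 1.04788 = 5.6062 W/m².
CH₄: 0.036 × (√1954 − √756) = 0.036 × (44.2041 − 27.4955) = 0.036 × 16.7086 = 0.6015 W/m².
CCl₄: Δ = 72 − 1 = 71 ppt = 0.071 ppb; ΔF = 0.17 × 0.071 = 0.0121 W/m².
Total ΔF = 5.6062 + 0.6015 + 0.0121 = 6.2198 W/m².
ΔT = λ ΔF = 0.67 × 6.22 = 4.1674 K.

ΔF = 6.22 W/m²; ΔT = 4.2 K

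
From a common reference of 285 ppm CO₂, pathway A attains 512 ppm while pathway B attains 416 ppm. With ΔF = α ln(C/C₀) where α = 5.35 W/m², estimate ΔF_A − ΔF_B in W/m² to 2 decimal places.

ΔF_A = 5.35 ln(512/285) = 5.35 × 0.58584 = 3.1342 W/m².
ΔF_B = 5.35 ln(416/285) = 5.35 × 0.37820 = 2.0234 W/m².
Difference: 3.1342 − 2.0234 = 1.1108 W/m².

ΔF_A − ΔF_B = 1.11 W/m²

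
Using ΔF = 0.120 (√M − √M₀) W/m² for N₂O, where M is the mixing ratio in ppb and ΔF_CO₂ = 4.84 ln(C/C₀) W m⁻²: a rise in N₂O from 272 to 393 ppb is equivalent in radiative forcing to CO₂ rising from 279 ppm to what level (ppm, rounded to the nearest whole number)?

C ≈ 303 ppm

N₂O forcing: 0.120 × (√393 − √272) = 0.120 × (19.8242 − 16.4924) = 0.120 × 3.3318 = 0.39982 W/m².
Set 4.84 ln(C/279) = 0.39982: ln(C/279) = 0.39982/4.84 = 0.08261, so C = 279 × e^0.08261 = 279 × 1.08612 = 303.03 ppm.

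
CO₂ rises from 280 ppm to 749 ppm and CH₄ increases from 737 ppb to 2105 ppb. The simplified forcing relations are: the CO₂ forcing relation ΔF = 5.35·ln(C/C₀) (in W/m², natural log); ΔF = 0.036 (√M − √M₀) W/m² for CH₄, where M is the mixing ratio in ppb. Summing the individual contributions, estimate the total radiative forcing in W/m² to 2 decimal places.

CO₂: 5.35 × ln(749/280) = 5.35 × ln(2.67500) = 5.35 × 0.98395 = 5.2641 W/m².
CH₄: 0.036 × (√2105 − √737) = 0.036 × (45.8803 − 27.1477) = 0.036 × 18.7326 = 0.6744 W/m².
Total ΔF = 5.2641 + 0.6744 = 5.9385 W/m².

ΔF = 5.94 W/m²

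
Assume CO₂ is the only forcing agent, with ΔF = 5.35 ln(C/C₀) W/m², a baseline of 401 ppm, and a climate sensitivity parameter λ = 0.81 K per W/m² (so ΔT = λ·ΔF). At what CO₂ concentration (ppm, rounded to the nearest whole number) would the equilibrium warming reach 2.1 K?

Required forcing: ΔF = ΔT/λ = 2.1/0.81 = 2.5926 W/m².
Then ln(C/401) = ΔF/5.35 = 2.5926/5.35 = 0.48460.
So C = 401 × e^0.48460 = 401 × 1.62353 = 651.04 ppm.

C ≈ 651 ppm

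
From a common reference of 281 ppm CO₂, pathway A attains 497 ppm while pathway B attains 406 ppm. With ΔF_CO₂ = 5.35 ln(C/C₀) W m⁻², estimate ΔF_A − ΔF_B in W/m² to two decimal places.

ΔF_A = 5.35 ln(497/281) = 5.35 × 0.57024 = 3.0508 W/m².
ΔF_B = 5.35 ln(406/281) = 5.35 × 0.36800 = 1.9688 W/m².
Difference: 3.0508 − 1.9688 = 1.0820 W/m².

ΔF_A − ΔF_B = 1.08 W/m²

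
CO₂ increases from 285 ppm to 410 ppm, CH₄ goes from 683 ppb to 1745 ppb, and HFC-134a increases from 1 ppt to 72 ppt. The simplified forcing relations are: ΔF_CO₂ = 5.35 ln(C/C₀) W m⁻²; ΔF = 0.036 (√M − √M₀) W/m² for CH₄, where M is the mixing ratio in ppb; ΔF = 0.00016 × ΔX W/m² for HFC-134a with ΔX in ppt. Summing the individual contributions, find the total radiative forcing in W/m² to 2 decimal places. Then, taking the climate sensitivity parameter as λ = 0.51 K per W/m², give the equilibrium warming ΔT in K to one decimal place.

CO₂: 5.35 × ln(410/285) = 5.35 × ln(1.43860) = 5.35 × 0.36367 = 1.9456 W/m².
CH₄: 0.036 × (√1745 − √683) = 0.036 × (41.7732 − 26.1343) = 0.036 × 15.6389 = 0.5630 W/m².
HFC-134a: ΔF = 0.00016 × (72 − 1) = 0.00016 × 71 = 0.0114 W/m².
Total ΔF = 1.9456 + 0.5630 + 0.0114 = 2.5200 W/m².
ΔT = λ ΔF = 0.51 × 2.52 = 1.2852 K.

ΔF = 2.52 W/m²; ΔT = 1.3 K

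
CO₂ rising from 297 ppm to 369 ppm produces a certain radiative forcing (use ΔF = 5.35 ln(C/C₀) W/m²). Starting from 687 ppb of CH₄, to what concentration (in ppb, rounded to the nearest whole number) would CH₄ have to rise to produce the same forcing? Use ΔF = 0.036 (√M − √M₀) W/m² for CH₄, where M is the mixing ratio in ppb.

CO₂ forcing: 5.35 × ln(369/297) = 5.35 × 0.217065 = 1.16130 W/m².
Set 0.036(√M − √687) = 1.16130: √M = 1.16130/0.036 + √687 = 32.2583 + 26.2107 = 58.4690.
M = (58.4690)² = 3418.62 ppb.

M ≈ 3419 ppb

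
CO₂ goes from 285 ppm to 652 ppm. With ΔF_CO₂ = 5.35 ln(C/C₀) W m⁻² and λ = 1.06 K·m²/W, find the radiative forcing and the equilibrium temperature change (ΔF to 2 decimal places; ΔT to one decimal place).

CO₂: 5.35 × ln(652/285) = 5.35 × ln(2.28772) = 5.35 × 0.82756 = 4.4274 W/m².
ΔT = λ ΔF = 1.06 × 4.43 = 4.6958 K.

ΔF = 4.43 W/m²; ΔT = 4.7 K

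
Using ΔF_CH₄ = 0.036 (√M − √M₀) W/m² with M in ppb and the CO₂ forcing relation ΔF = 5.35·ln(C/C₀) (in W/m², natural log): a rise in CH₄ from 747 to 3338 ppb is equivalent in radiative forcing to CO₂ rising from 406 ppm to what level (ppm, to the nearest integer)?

CH₄ forcing: 0.036 × (√3338 − √747) = 0.036 × (57.7754 − 27.3313) = 0.036 × 30.4441 = 1.09599 W/m².
Set 5.35 ln(C/406) = 1.09599: ln(C/406) = 1.09599/5.35 = 0.20486, so C = 406 × e^0.20486 = 406 × 1.22735 = 498.30 ppm.

C ≈ 498 ppm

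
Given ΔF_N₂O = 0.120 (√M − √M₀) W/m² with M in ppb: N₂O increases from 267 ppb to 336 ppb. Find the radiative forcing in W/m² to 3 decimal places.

ΔF = 0.239 W/m²

N₂O: 0.120 × (√336 − √267) = 0.120 × (18.3303 − 16.3401) = 0.120 × 1.9902 = 0.2388 W/m².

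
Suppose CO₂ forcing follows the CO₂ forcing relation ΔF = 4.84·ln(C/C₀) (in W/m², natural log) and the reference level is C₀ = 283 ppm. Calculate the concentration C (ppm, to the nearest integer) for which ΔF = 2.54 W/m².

C ≈ 478 ppm

Set 4.84 ln(C/283) = 2.54, so ln(C/283) = 2.54/4.84 = 0.52479.
Then C/283 = e^0.52479 = 1.69010, giving C = 283 × 1.69010 = 478.30 ppm.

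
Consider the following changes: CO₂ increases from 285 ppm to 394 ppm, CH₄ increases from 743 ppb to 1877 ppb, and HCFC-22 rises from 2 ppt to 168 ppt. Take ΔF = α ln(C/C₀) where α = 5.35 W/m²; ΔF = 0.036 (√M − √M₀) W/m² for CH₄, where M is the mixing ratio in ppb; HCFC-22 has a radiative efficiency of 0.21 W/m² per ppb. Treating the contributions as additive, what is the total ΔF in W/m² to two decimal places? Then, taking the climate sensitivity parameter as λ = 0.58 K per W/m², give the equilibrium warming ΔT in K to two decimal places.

CO₂: 5.35 × ln(394/285) = 5.35 × ln(1.38246) = 5.35 × 0.32386 = 1.7327 W/m².
CH₄: 0.036 × (√1877 − √743) = 0.036 × (43.3244 − 27.2580) = 0.036 × 16.0664 = 0.5784 W/m².
HCFC-22: Δ = 168 − 2 = 166 ppt = 0.166 ppb; ΔF = 0.21 × 0.166 = 0.0349 W/m².
Total ΔF = 1.7327 + 0.5784 + 0.0349 = 2.3460 W/m².
ΔT = λ ΔF = 0.58 × 2.35 = 1.3630 K.

ΔF = 2.35 W/m²; ΔT = 1.36 K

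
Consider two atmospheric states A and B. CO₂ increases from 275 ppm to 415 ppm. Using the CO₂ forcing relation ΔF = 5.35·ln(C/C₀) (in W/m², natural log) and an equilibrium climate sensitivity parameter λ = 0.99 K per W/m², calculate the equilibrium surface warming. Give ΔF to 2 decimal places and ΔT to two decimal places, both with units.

ΔF = 2.20 W/m²; ΔT = 2.18 K

CO₂: 5.35 × ln(415/275) = 5.35 × ln(1.50909) = 5.35 × 0.41151 = 2.2016 W/m².
ΔT = λ ΔF = 0.99 × 2.20 = 2.1780 K.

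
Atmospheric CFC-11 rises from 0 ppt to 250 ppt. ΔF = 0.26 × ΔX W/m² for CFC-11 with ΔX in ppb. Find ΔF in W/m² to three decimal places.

ΔF = 0.065 W/m²

CFC-11: Δ = 250 − 0 = 250 ppt = 0.250 ppb; ΔF = 0.26 × 0.250 = 0.0650 W/m².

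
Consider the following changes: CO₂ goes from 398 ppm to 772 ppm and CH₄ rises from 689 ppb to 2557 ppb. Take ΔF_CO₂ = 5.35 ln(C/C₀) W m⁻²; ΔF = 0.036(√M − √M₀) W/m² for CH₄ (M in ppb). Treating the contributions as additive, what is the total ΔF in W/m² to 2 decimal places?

ΔF = 4.42 W/m²

CO₂: 5.35 × ln(772/398) = 5.35 × ln(1.93970) = 5.35 × 0.66253 = 3.5445 W/m².
CH₄: 0.036 × (√2557 − √689) = 0.036 × (50.5668 − 26.2488) = 0.036 × 24.3180 = 0.8754 W/m².
Total ΔF = 3.5445 + 0.8754 = 4.4199 W/m².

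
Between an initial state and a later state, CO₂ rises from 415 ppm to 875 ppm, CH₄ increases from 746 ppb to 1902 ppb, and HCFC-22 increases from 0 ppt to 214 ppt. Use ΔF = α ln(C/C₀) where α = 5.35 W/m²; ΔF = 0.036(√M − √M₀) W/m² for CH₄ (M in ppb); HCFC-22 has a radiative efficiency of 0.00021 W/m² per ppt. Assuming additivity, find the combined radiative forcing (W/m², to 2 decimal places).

CO₂: 5.35 × ln(875/415) = 5.35 × ln(2.10843) = 5.35 × 0.74594 = 3.9908 W/m².
CH₄: 0.036 × (√1902 − √746) = 0.036 × (43.6119 − 27.3130) = 0.036 × 16.2989 = 0.5868 W/m².
HCFC-22: ΔF = 0.00021 × (214 − 0) = 0.00021 × 214 = 0.0449 W/m².
Total ΔF = 3.9908 + 0.5868 + 0.0449 = 4.6225 W/m².

ΔF = 4.62 W/m²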